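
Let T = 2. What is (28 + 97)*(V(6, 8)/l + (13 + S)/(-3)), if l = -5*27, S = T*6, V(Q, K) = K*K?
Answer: -29725/27 ≈ -1100.9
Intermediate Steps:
V(Q, K) = K²
S = 12 (S = 2*6 = 12)
l = -135
(28 + 97)*(V(6, 8)/l + (13 + S)/(-3)) = (28 + 97)*(8²/(-135) + (13 + 12)/(-3)) = 125*(64*(-1/135) + 25*(-⅓)) = 125*(-64/135 - 25/3) = 125*(-1189/135) = -29725/27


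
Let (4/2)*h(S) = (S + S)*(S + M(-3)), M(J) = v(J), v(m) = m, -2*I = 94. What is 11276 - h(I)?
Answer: 8926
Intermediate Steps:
I = -47 (I = -½*94 = -47)
M(J) = J
h(S) = S*(-3 + S) (h(S) = ((S + S)*(S - 3))/2 = ((2*S)*(-3 + S))/2 = (2*S*(-3 + S))/2 = S*(-3 + S))
11276 - h(I) = 11276 - (-47)*(-3 - 47) = 11276 - (-47)*(-50) = 11276 - 1*2350 = 11276 - 2350 = 8926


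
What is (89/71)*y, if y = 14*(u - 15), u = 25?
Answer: 12460/71 ≈ 175.49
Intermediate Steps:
y = 140 (y = 14*(25 - 15) = 14*10 = 140)
(89/71)*y = (89/71)*140 = 12460/71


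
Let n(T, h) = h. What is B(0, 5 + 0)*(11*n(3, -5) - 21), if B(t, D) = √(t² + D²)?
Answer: -380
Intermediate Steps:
B(t, D) = √(D² + t²)
B(0, 5 + 0)*(11*n(3, -5) - 21) = √((5 + 0)² + 0²)*(11*(-5) - 21) = √(5² + 0)*(-55 - 21) = √(25 + 0)*(-76) = √25*(-76) = 5*(-76) = -380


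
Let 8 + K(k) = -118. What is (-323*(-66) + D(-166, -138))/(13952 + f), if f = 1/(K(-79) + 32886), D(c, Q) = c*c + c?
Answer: 1595674080/457067521 ≈ 3.4911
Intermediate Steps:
K(k) = -126 (K(k) = -8 - 118 = -126)
D(c, Q) = c + c² (D(c, Q) = c² + c = c + c²)
f = 1/32760 (f = 1/(-126 + 32886) = 1/32760 ≈ 3.0525e-5)
(-323*(-66) + D(-166, -138))/(13952 + f) = (-323*(-66) - 166*(1 - 166))/(13952 + 1/32760) = (21318 - 166*(-165))/(457067521/32760) = (21318 + 27390)*(32760/457067521) = 48708*(32760/457067521) = 1595674080/457067521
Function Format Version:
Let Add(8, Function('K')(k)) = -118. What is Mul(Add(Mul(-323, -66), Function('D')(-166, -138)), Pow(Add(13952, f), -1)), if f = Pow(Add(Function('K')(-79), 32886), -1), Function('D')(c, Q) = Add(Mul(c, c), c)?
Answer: Rational(1595674080, 457067521) ≈ 3.4911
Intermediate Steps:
Function('K')(k) = -126 (Function('K')(k) = Add(-8, -118) = -126)
Function('D')(c, Q) = Add(c, Pow(c, 2)) (Function('D')(c, Q) = Add(Pow(c, 2), c) = Add(c, Pow(c, 2)))
f = Rational(1, 32760) (f = Pow(Add(-126, 32886), -1) = Pow(32760, -1) = Rational(1, 32760) ≈ 3.0525e-5)
Mul(Add(Mul(-323, -66), Function('D')(-166, -138)), Pow(Add(13952, f), -1)) = Mul(Add(Mul(-323, -66), Mul(-166, Add(1, -166))), Pow(Add(13952, Rational(1, 32760)), -1)) = Mul(Add(21318, Mul(-166, -165)), Pow(Rational(457067521, 32760), -1)) = Mul(Add(21318, 27390), Rational(32760, 457067521)) = Mul(48708, Rational(32760, 457067521)) = Rational(1595674080, 457067521)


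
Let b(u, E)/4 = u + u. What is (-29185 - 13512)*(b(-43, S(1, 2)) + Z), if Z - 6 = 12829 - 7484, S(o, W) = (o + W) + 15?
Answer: -213783879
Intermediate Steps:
S(o, W) = 15 + W + o (S(o, W) = (W + o) + 15 = 15 + W + o)
b(u, E) = 8*u (b(u, E) = 4*(u + u) = 4*(2*u) = 8*u)
Z = 5351 (Z = 6 + (12829 - 7484) = 6 + 5345 = 5351)
(-29185 - 13512)*(b(-43, S(1, 2)) + Z) = (-29185 - 13512)*(8*(-43) + 5351) = -42697*(-344 + 5351) = -42697*5007 = -213783879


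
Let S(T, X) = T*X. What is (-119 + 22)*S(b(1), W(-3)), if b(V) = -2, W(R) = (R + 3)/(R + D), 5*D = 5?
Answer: 0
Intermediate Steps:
D = 1 (D = (1/5)*5 = 1)
W(R) = (3 + R)/(1 + R) (W(R) = (R + 3)/(R + 1) = (3 + R)/(1 + R))
(-119 + 22)*S(b(1), W(-3)) = (-119 + 22)*(-2*(3 - 3)/(1 - 3)) = -(-194)*0/(-2) = -(-194)*(-1/2*0) = -(-194)*0 = -97*0 = 0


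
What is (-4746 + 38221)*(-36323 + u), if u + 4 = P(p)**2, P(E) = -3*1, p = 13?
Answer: -1215745050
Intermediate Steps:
P(E) = -3
u = 5 (u = -4 + (-3)**2 = -4 + 9 = 5)
(-4746 + 38221)*(-36323 + u) = (-4746 + 38221)*(-36323 + 5) = 33475*(-36318) = -1215745050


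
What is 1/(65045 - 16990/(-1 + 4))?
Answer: 3/178145 ≈ 1.6840e-5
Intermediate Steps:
1/(65045 - 16990/(-1 + 4)) = 1/(65045 - 16990/3) = 1/(178145/3) = 3/178145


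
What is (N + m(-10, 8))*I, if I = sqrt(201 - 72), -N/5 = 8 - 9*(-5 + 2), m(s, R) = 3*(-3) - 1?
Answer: -185*sqrt(129) ≈ -2101.2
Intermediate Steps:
m(s, R) = -10 (m(s, R) = -9 - 1 = -10)
N = -175 (N = -5*(8 - 9*(-5 + 2)) = -5*(8 - 9*(-3)) = -5*(8 + 27) = -5*35 = -175)
I = sqrt(129) ≈ 11.358
(N + m(-10, 8))*I = (-175 - 10)*sqrt(129) = -185*sqrt(129)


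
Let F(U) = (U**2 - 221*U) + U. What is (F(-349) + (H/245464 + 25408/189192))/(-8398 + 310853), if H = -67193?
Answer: 1152757553771423/1755744662123880 ≈ 0.65656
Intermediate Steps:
F(U) = U**2 - 220*U
(F(-349) + (H/245464 + 25408/189192))/(-8398 + 310853) = (-349*(-220 - 349) + (-67193/245464 + 25408/189192))/(-8398 + 310853) = (-349*(-569) + (-67193*1/245464 + 25408*(1/189192)))/302455 = (198581 + (-67193/245464 + 3176/23649))*(1/302455) = (198581 - 809453593/5804978136)*(1/302455) = (1152757553771423/5804978136)*(1/302455) = 1152757553771423/1755744662123880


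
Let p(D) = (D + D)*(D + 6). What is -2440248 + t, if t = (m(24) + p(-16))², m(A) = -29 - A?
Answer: -2368959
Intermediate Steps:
p(D) = 2*D*(6 + D) (p(D) = (2*D)*(6 + D) = 2*D*(6 + D))
t = 71289 (t = ((-29 - 1*24) + 2*(-16)*(6 - 16))² = ((-29 - 24) + 2*(-16)*(-10))² = (-53 + 320)² = 267² = 71289)
-2440248 + t = -2440248 + 71289 = -2368959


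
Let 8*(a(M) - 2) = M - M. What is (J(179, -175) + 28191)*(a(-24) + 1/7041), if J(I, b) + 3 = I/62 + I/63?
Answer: 1550886192349/27502146 ≈ 56391.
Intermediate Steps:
a(M) = 2 (a(M) = 2 + (M - M)/8 = 2 + (⅛)*0 = 2 + 0 = 2)
J(I, b) = -3 + 125*I/3906 (J(I, b) = -3 + (I/62 + I/63) = -3 + 125*I/3906)
(J(179, -175) + 28191)*(a(-24) + 1/7041) = ((-3 + (125/3906)*179) + 28191)*(2 + 1/7041) = ((-3 + 22375/3906) + 28191)*(2 + 1/7041) = (10657/3906 + 28191)*(14083/7041) = (110124703/3906)*(14083/7041) = 1550886192349/27502146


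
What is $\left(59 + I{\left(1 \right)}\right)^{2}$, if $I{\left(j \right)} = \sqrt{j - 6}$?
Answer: $\left(59 + i \sqrt{5}\right)^{2} \approx 3476.0 + 263.86 i$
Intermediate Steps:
$I{\left(j \right)} = \sqrt{-6 + j}$
$\left(59 + I{\left(1 \right)}\right)^{2} = \left(59 + \sqrt{-6 + 1}\right)^{2} = \left(59 + \sqrt{-5}\right)^{2} = \left(59 + i \sqrt{5}\right)^{2}$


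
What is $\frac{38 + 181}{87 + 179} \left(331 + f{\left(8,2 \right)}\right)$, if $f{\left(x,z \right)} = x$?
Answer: $\frac{74241}{266} \approx 279.1$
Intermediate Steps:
$\frac{38 + 181}{87 + 179} \left(331 + f{\left(8,2 \right)}\right) = \frac{38 + 181}{87 + 179} \left(331 + 8\right) = \frac{219}{266} \cdot 339 = \frac{74241}{266}$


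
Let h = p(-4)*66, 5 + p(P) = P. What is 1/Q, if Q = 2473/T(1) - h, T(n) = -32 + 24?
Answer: 8/2279 ≈ 0.0035103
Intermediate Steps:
T(n) = -8
p(P) = -5 + P
h = -594 (h = (-5 - 4)*66 = -9*66 = -594)
Q = 2279/8 (Q = 2473/(-8) - 1*(-594) = 2473*(-1/8) + 594 = -2473/8 + 594 = 2279/8 ≈ 284.88)
1/Q = 1/(2279/8) = 8/2279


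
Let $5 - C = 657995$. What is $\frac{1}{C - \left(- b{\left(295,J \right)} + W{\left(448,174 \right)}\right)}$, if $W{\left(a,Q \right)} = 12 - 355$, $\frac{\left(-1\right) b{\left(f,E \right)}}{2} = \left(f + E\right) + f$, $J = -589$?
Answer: $- \frac{1}{657649} \approx -1.5206 \cdot 10^{-6}$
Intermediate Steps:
$b{\left(f,E \right)} = - 4 f - 2 E$ ($b{\left(f,E \right)} = - 2 \left(\left(f + E\right) + f\right) = - 2 \left(\left(E + f\right) + f\right) = - 2 \left(E + 2 f\right) = - 4 f - 2 E$)
$W{\left(a,Q \right)} = -343$ ($W{\left(a,Q \right)} = 12 - 355 = -343$)
$C = -657990$ ($C = 5 - 657995 = -657990$)
$\frac{1}{C - \left(- b{\left(295,J \right)} + W{\left(448,174 \right)}\right)} = \frac{1}{-657990 - -341} = \frac{1}{-657990 + \left(\left(-1180 + 1178\right) + 343\right)} = \frac{1}{-657990 + \left(-2 + 343\right)} = \frac{1}{-657990 + 341} = \frac{1}{-657649} = - \frac{1}{657649}$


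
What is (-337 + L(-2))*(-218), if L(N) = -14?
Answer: 76518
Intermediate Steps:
(-337 + L(-2))*(-218) = (-337 - 14)*(-218) = -351*(-218) = 76518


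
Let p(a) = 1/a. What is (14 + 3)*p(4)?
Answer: 17/4 ≈ 4.2500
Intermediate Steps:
p(a) = 1/a
(14 + 3)*p(4) = (14 + 3)/4 = 17*(¼) = 17/4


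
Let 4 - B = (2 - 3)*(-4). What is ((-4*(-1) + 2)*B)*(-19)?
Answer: 0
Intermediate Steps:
B = 0 (B = 4 - (2 - 3)*(-4) = 4 - (-1)*(-4) = 4 - 1*4 = 4 - 4 = 0)
((-4*(-1) + 2)*B)*(-19) = ((-4*(-1) + 2)*0)*(-19) = ((4 + 2)*0)*(-19) = (6*0)*(-19) = 0*(-19) = 0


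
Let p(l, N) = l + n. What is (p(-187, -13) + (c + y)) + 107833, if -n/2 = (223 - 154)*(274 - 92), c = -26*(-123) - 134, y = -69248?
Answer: 16346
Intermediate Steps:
c = 3064 (c = 3198 - 134 = 3064)
n = -25116 (n = -2*(223 - 154)*(274 - 92) = -138*182 = -2*12558 = -25116)
p(l, N) = -25116 + l (p(l, N) = l - 25116 = -25116 + l)
(p(-187, -13) + (c + y)) + 107833 = ((-25116 - 187) + (3064 - 69248)) + 107833 = (-25303 - 66184) + 107833 = -91487 + 107833 = 16346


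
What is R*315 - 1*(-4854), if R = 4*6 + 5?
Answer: 13989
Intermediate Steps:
R = 29 (R = 24 + 5 = 29)
R*315 - 1*(-4854) = 29*315 - 1*(-4854) = 9135 + 4854 = 13989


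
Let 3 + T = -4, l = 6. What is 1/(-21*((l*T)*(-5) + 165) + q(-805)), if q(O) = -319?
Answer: -1/8194 ≈ -0.00012204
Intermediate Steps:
T = -7 (T = -3 - 4 = -7)
1/(-21*((l*T)*(-5) + 165) + q(-805)) = 1/(-21*((6*(-7))*(-5) + 165) - 319) = 1/(-21*(-42*(-5) + 165) - 319) = 1/(-21*(210 + 165) - 319) = 1/(-21*375 - 319) = 1/(-7875 - 319) = 1/(-8194) = -1/8194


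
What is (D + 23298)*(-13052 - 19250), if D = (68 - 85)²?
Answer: -761907274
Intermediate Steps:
D = 289 (D = (-17)² = 289)
(D + 23298)*(-13052 - 19250) = (289 + 23298)*(-13052 - 19250) = 23587*(-32302) = -761907274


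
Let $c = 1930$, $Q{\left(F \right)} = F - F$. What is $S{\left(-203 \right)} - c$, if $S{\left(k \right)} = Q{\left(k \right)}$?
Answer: $-1930$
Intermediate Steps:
$Q{\left(F \right)} = 0$
$S{\left(k \right)} = 0$
$S{\left(-203 \right)} - c = 0 - 1930 = -1930$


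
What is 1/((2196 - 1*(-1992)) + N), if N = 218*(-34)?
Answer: -1/3224 ≈ -0.00031017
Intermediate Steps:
N = -7412
1/((2196 - 1*(-1992)) + N) = 1/((2196 - 1*(-1992)) - 7412) = 1/((2196 + 1992) - 7412) = 1/(4188 - 7412) = 1/(-3224) = -1/3224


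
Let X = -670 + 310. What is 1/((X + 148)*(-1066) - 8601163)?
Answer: -1/8375171 ≈ -1.1940e-7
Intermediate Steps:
X = -360
1/((X + 148)*(-1066) - 8601163) = 1/((-360 + 148)*(-1066) - 8601163) = 1/(-212*(-1066) - 8601163) = 1/(225992 - 8601163) = 1/(-8375171) = -1/8375171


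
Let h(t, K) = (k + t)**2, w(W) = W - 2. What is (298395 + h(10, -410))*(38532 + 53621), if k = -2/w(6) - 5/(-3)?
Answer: 990341474477/36 ≈ 2.7509e+10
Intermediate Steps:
w(W) = -2 + W
k = 7/6 (k = -2/(-2 + 6) - 5/(-3) = -2/4 - 5*(-1/3) = -2*1/4 + 5/3 = -1/2 + 5/3 = 7/6 ≈ 1.1667)
h(t, K) = (7/6 + t)**2
(298395 + h(10, -410))*(38532 + 53621) = (298395 + (7 + 6*10)**2/36)*(38532 + 53621) = (298395 + (7 + 60)**2/36)*92153 = (298395 + (1/36)*67**2)*92153 = (298395 + (1/36)*4489)*92153 = (298395 + 4489/36)*92153 = (10746709/36)*92153 = 990341474477/36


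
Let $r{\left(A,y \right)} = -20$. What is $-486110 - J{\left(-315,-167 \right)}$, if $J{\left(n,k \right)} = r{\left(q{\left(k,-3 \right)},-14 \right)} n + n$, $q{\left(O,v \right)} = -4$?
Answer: $-492095$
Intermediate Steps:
$J{\left(n,k \right)} = - 19 n$ ($J{\left(n,k \right)} = - 20 n + n = - 19 n$)
$-486110 - J{\left(-315,-167 \right)} = -486110 - \left(-19\right) \left(-315\right) = -486110 - 5985 = -492095$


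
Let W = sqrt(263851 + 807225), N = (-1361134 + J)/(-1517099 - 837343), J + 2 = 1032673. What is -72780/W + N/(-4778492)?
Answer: -328463/11250682261464 - 36390*sqrt(267769)/267769 ≈ -70.324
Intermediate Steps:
J = 1032671 (J = -2 + 1032673 = 1032671)
N = 328463/2354442 (N = (-1361134 + 1032671)/(-1517099 - 837343) = -328463/(-2354442) = -328463*(-1/2354442) = 328463/2354442 ≈ 0.13951)
W = 2*sqrt(267769) (W = sqrt(1071076) = 2*sqrt(267769) ≈ 1034.9)
-72780/W + N/(-4778492) = -72780*sqrt(267769)/535538 + (328463/2354442)/(-4778492) = -36390*sqrt(267769)/267769 + (328463/2354442)*(-1/4778492) = -36390*sqrt(267769)/267769 - 328463/11250682261464 = -328463/11250682261464 - 36390*sqrt(267769)/267769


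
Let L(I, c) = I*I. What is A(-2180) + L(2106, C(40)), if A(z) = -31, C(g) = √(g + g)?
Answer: 4435205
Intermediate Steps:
C(g) = √2*√g (C(g) = √(2*g) = √2*√g)
L(I, c) = I²
A(-2180) + L(2106, C(40)) = -31 + 2106² = -31 + 4435236 = 4435205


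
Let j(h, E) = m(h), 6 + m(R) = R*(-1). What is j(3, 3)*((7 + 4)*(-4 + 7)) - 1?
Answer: -298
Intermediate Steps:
m(R) = -6 - R (m(R) = -6 + R*(-1) = -6 - R)
j(h, E) = -6 - h
j(3, 3)*((7 + 4)*(-4 + 7)) - 1 = (-6 - 1*3)*((7 + 4)*(-4 + 7)) - 1 = (-6 - 3)*(11*3) - 1 = -9*33 - 1 = -297 - 1 = -298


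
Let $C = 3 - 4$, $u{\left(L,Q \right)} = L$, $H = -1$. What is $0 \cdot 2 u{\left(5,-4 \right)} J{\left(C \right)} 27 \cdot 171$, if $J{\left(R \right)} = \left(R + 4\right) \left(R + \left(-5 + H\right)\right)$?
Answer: $0$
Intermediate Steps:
$C = -1$
$J{\left(R \right)} = \left(-6 + R\right) \left(4 + R\right)$ ($J{\left(R \right)} = \left(R + 4\right) \left(R - 6\right) = \left(4 + R\right) \left(R - 6\right) = \left(4 + R\right) \left(-6 + R\right) = \left(-6 + R\right) \left(4 + R\right)$)
$0 \cdot 2 u{\left(5,-4 \right)} J{\left(C \right)} 27 \cdot 171 = 0 \cdot 2 \cdot 5 \left(-24 + \left(-1\right)^{2} - -2\right) 27 \cdot 171 = 0 \cdot 5 \left(-24 + 1 + 2\right) 27 \cdot 171 = 0 \left(-21\right) 27 \cdot 171 = 0 \cdot 27 \cdot 171 = 0 \cdot 171 = 0$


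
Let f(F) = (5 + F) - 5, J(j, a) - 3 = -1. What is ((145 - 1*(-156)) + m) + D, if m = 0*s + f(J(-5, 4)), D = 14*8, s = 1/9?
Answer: 415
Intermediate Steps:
J(j, a) = 2 (J(j, a) = 3 - 1 = 2)
s = ⅑ ≈ 0.11111
f(F) = F
D = 112
m = 2 (m = 0*(⅑) + 2 = 0 + 2 = 2)
((145 - 1*(-156)) + m) + D = ((145 - 1*(-156)) + 2) + 112 = ((145 + 156) + 2) + 112 = (301 + 2) + 112 = 303 + 112 = 415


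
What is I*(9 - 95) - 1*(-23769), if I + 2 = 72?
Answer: 17749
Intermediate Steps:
I = 70 (I = -2 + 72 = 70)
I*(9 - 95) - 1*(-23769) = 70*(9 - 95) - 1*(-23769) = 70*(-86) + 23769 = -6020 + 23769 = 17749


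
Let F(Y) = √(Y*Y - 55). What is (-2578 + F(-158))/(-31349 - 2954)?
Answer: 2578/34303 - 19*√69/34303 ≈ 0.070553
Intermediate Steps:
F(Y) = √(-55 + Y²) (F(Y) = √(Y² - 55) = √(-55 + Y²))
(-2578 + F(-158))/(-31349 - 2954) = (-2578 + √(-55 + (-158)²))/(-31349 - 2954) = (-2578 + √(-55 + 24964))/(-34303) = (-2578 + √24909)*(-1/34303) = (-2578 + 19*√69)*(-1/34303) = 2578/34303 - 19*√69/34303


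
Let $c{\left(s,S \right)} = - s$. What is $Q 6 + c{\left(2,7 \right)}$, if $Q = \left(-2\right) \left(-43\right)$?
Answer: $514$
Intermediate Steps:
$Q = 86$
$Q 6 + c{\left(2,7 \right)} = 86 \cdot 6 - 2 = 516 - 2 = 514$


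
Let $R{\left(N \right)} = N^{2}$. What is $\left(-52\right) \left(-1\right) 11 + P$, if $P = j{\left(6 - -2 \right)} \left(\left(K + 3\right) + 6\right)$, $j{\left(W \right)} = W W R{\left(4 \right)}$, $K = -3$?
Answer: $6716$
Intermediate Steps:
$j{\left(W \right)} = 16 W^{2}$ ($j{\left(W \right)} = W W 4^{2} = W^{2} \cdot 16 = 16 W^{2}$)
$P = 6144$ ($P = 16 \left(6 - -2\right)^{2} \left(\left(-3 + 3\right) + 6\right) = 16 \left(6 + 2\right)^{2} \left(0 + 6\right) = 16 \cdot 8^{2} \cdot 6 = 16 \cdot 64 \cdot 6 = 1024 \cdot 6 = 6144$)
$\left(-52\right) \left(-1\right) 11 + P = \left(-52\right) \left(-1\right) 11 + 6144 = 52 \cdot 11 + 6144 = 572 + 6144 = 6716$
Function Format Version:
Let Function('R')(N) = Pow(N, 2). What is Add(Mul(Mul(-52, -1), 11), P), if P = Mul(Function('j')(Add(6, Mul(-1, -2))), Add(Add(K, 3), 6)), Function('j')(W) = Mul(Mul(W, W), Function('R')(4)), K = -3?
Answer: 6716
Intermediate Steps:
Function('j')(W) = Mul(16, Pow(W, 2)) (Function('j')(W) = Mul(Mul(W, W), Pow(4, 2)) = Mul(Pow(W, 2), 16) = Mul(16, Pow(W, 2)))
P = 6144 (P = Mul(Mul(16, Pow(Add(6, Mul(-1, -2)), 2)), Add(Add(-3, 3), 6)) = Mul(Mul(16, Pow(Add(6, 2), 2)), Add(0, 6)) = Mul(Mul(16, Pow(8, 2)), 6) = Mul(Mul(16, 64), 6) = Mul(1024, 6) = 6144)
Add(Mul(Mul(-52, -1), 11), P) = Add(Mul(Mul(-52, -1), 11), 6144) = Add(Mul(52, 11), 6144) = Add(572, 6144) = 6716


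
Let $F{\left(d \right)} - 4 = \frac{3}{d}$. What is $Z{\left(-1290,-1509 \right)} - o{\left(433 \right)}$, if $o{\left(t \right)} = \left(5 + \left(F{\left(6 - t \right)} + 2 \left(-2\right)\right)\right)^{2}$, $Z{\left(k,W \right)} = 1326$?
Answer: $\frac{237222830}{182329} \approx 1301.1$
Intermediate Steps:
$F{\left(d \right)} = 4 + \frac{3}{d}$
$o{\left(t \right)} = \left(5 + \frac{3}{6 - t}\right)^{2}$ ($o{\left(t \right)} = \left(5 + \left(\left(4 + \frac{3}{6 - t}\right) + 2 \left(-2\right)\right)\right)^{2} = \left(5 + \left(\left(4 + \frac{3}{6 - t}\right) - 4\right)\right)^{2} = \left(5 + \frac{3}{6 - t}\right)^{2}$)
$Z{\left(-1290,-1509 \right)} - o{\left(433 \right)} = 1326 - \frac{\left(-33 + 5 \cdot 433\right)^{2}}{\left(-6 + 433\right)^{2}} = 1326 - \frac{\left(-33 + 2165\right)^{2}}{182329} = 1326 - 2132^{2} \cdot \frac{1}{182329} = 1326 - 4545424 \cdot \frac{1}{182329} = 1326 - \frac{4545424}{182329} = \frac{237222830}{182329}$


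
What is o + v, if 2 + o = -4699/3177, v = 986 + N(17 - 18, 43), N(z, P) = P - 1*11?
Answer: 3223133/3177 ≈ 1014.5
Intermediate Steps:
N(z, P) = -11 + P (N(z, P) = P - 11 = -11 + P)
v = 1018 (v = 986 + (-11 + 43) = 986 + 32 = 1018)
o = -11053/3177 (o = -2 - 4699/3177 = -11053/3177 ≈ -3.4791)
o + v = -11053/3177 + 1018 = 3223133/3177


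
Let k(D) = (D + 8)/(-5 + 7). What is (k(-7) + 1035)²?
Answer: 4289041/4 ≈ 1.0723e+6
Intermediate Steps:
k(D) = 4 + D/2 (k(D) = (8 + D)/2 = (8 + D)*(½) = 4 + D/2)
(k(-7) + 1035)² = ((4 + (½)*(-7)) + 1035)² = ((4 - 7/2) + 1035)² = (½ + 1035)² = (2071/2)² = 4289041/4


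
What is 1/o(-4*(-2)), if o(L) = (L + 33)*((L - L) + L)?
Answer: 1/328 ≈ 0.0030488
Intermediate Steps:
o(L) = L*(33 + L) (o(L) = (33 + L)*(0 + L) = (33 + L)*L = L*(33 + L))
1/o(-4*(-2)) = 1/((-4*(-2))*(33 - 4*(-2))) = 1/(8*(33 + 8)) = 1/(8*41) = 1/328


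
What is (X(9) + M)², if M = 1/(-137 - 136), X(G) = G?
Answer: 6031936/74529 ≈ 80.934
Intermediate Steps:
M = -1/273 (M = 1/(-273) = -1/273 ≈ -0.0036630)
(X(9) + M)² = (9 - 1/273)² = (2456/273)² = 6031936/74529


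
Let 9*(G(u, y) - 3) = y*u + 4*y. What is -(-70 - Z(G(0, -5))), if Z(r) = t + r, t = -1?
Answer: 628/9 ≈ 69.778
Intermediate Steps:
G(u, y) = 3 + 4*y/9 + u*y/9 (G(u, y) = 3 + (y*u + 4*y)/9 = 3 + (u*y + 4*y)/9 = 3 + (4*y + u*y)/9 = 3 + (4*y/9 + u*y/9) = 3 + 4*y/9 + u*y/9)
Z(r) = -1 + r
-(-70 - Z(G(0, -5))) = -(-70 - (-1 + (3 + (4/9)*(-5) + (1/9)*0*(-5)))) = -(-70 - (-1 + (3 - 20/9 + 0))) = -(-70 - (-1 + 7/9)) = -(-70 - 1*(-2/9)) = -(-70 + 2/9) = -1*(-628/9) = 628/9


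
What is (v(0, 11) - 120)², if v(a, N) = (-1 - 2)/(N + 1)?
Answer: 231361/16 ≈ 14460.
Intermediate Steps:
v(a, N) = -3/(1 + N)
(v(0, 11) - 120)² = (-3/(1 + 11) - 120)² = (-3/12 - 120)² = (-3*1/12 - 120)² = (-¼ - 120)² = (-481/4)² = 231361/16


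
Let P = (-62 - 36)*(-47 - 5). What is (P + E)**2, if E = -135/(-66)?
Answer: 12579192649/484 ≈ 2.5990e+7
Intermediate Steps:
E = 45/22 (E = -135*(-1/66) = 45/22 ≈ 2.0455)
P = 5096 (P = -98*(-52) = 5096)
(P + E)**2 = (5096 + 45/22)**2 = (112157/22)**2 = 12579192649/484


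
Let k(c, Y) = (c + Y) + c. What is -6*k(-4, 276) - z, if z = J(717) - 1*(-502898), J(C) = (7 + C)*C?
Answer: -1023614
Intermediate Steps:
J(C) = C*(7 + C)
k(c, Y) = Y + 2*c (k(c, Y) = (Y + c) + c = Y + 2*c)
z = 1022006 (z = 717*(7 + 717) - 1*(-502898) = 717*724 + 502898 = 519108 + 502898 = 1022006)
-6*k(-4, 276) - z = -6*(276 + 2*(-4)) - 1*1022006 = -6*(276 - 8) - 1022006 = -6*268 - 1022006 = -1608 - 1022006 = -1023614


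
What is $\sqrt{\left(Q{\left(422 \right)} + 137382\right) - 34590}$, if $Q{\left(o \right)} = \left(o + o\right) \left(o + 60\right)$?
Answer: $140 \sqrt{26} \approx 713.86$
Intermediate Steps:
$Q{\left(o \right)} = 2 o \left(60 + o\right)$
$\sqrt{\left(Q{\left(422 \right)} + 137382\right) - 34590} = \sqrt{\left(2 \cdot 422 \left(60 + 422\right) + 137382\right) - 34590} = \sqrt{\left(2 \cdot 422 \cdot 482 + 137382\right) - 34590} = \sqrt{\left(406808 + 137382\right) - 34590} = \sqrt{544190 - 34590} = \sqrt{509600} = 140 \sqrt{26}$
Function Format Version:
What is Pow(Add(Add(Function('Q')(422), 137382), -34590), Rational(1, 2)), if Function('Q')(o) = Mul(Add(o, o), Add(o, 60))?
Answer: Mul(140, Pow(26, Rational(1, 2))) ≈ 713.86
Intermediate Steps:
Function('Q')(o) = Mul(2, o, Add(60, o)) (Function('Q')(o) = Mul(Mul(2, o), Add(60, o)) = Mul(2, o, Add(60, o)))
Pow(Add(Add(Function('Q')(422), 137382), -34590), Rational(1, 2)) = Pow(Add(Add(Mul(2, 422, Add(60, 422)), 137382), -34590), Rational(1, 2)) = Pow(Add(Add(Mul(2, 422, 482), 137382), -34590), Rational(1, 2)) = Pow(Add(Add(406808, 137382), -34590), Rational(1, 2)) = Pow(Add(544190, -34590), Rational(1, 2)) = Pow(509600, Rational(1, 2)) = Mul(140, Pow(26, Rational(1, 2)))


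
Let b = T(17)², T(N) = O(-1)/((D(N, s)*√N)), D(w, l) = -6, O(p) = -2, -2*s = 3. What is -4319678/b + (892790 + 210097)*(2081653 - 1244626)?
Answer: 922485286215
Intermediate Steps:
s = -3/2 (s = -½*3 = -3/2 ≈ -1.5000)
T(N) = 1/(3*√N) (T(N) = -2*(-1/(6*√N)) = -(-1)/(3*√N) = 1/(3*√N))
b = 1/153 (b = (1/(3*√17))² = ((√17/17)/3)² = (√17/51)² = 1/153 ≈ 0.0065359)
-4319678/b + (892790 + 210097)*(2081653 - 1244626) = -4319678/1/153 + (892790 + 210097)*(2081653 - 1244626) = -4319678*153 + 1102887*837027 = -660910734 + 923146196949 = 922485286215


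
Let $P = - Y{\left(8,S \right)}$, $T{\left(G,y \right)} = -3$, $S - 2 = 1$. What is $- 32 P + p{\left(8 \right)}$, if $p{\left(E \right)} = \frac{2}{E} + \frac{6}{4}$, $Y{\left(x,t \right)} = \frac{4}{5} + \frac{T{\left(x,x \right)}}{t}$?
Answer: $- \frac{93}{20} \approx -4.65$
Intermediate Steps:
$S = 3$ ($S = 2 + 1 = 3$)
$Y{\left(x,t \right)} = \frac{4}{5} - \frac{3}{t}$
$p{\left(E \right)} = \frac{3}{2} + \frac{2}{E}$ ($p{\left(E \right)} = \frac{2}{E} + 6 \cdot \frac{1}{4} = \frac{2}{E} + \frac{3}{2} = \frac{3}{2} + \frac{2}{E}$)
$P = \frac{1}{5}$ ($P = - (\frac{4}{5} - \frac{3}{3}) = - (\frac{4}{5} - 1) = \left(-1\right) \left(- \frac{1}{5}\right) = \frac{1}{5} \approx 0.2$)
$- 32 P + p{\left(8 \right)} = \left(-32\right) \frac{1}{5} + \left(\frac{3}{2} + \frac{2}{8}\right) = - \frac{32}{5} + \left(\frac{3}{2} + 2 \cdot \frac{1}{8}\right) = - \frac{32}{5} + \left(\frac{3}{2} + \frac{1}{4}\right) = - \frac{32}{5} + \frac{7}{4} = - \frac{93}{20}$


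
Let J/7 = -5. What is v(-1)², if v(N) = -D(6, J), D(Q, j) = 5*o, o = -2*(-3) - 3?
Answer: 225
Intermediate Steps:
J = -35 (J = 7*(-5) = -35)
o = 3 (o = 6 - 3 = 3)
D(Q, j) = 15 (D(Q, j) = 5*3 = 15)
v(N) = -15 (v(N) = -1*15 = -15)
v(-1)² = (-15)² = 225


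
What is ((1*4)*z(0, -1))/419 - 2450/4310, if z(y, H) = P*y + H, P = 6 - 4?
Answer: -104379/180589 ≈ -0.57799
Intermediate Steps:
P = 2
z(y, H) = H + 2*y (z(y, H) = 2*y + H = H + 2*y)
((1*4)*z(0, -1))/419 - 2450/4310 = ((1*4)*(-1 + 2*0))/419 - 2450/4310 = (4*(-1 + 0))*(1/419) - 2450*1/4310 = (4*(-1))*(1/419) - 245/431 = -4*1/419 - 245/431 = -4/419 - 245/431 = -104379/180589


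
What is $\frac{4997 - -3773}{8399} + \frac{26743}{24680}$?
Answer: $\frac{441058057}{207287320} \approx 2.1278$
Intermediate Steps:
$\frac{4997 - -3773}{8399} + \frac{26743}{24680} = \left(4997 + 3773\right) \frac{1}{8399} + 26743 \cdot \frac{1}{24680} = 8770 \cdot \frac{1}{8399} + \frac{26743}{24680} = \frac{8770}{8399} + \frac{26743}{24680} = \frac{441058057}{207287320}$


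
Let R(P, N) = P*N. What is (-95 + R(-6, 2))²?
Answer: 11449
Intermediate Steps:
R(P, N) = N*P
(-95 + R(-6, 2))² = (-95 + 2*(-6))² = (-95 - 12)² = (-107)² = 11449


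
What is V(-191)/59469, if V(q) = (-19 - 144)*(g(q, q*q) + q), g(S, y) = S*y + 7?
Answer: 378597655/19823 ≈ 19099.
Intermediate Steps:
g(S, y) = 7 + S*y
V(q) = -1141 - 163*q - 163*q³ (V(q) = (-19 - 144)*((7 + q*(q*q)) + q) = -163*((7 + q*q²) + q) = -163*((7 + q³) + q) = -163*(7 + q + q³) = -1141 - 163*q - 163*q³)
V(-191)/59469 = (-1141 - 163*(-191) - 163*(-191)³)/59469 = (-1141 + 31133 - 163*(-6967871))*(1/59469) = (-1141 + 31133 + 1135762973)*(1/59469) = 1135792965*(1/59469) = 378597655/19823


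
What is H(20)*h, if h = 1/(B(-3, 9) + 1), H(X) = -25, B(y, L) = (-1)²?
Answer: -25/2 ≈ -12.500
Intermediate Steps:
B(y, L) = 1
h = ½ (h = 1/(1 + 1) = 1/2 = ½ ≈ 0.50000)
H(20)*h = -25*½ = -25/2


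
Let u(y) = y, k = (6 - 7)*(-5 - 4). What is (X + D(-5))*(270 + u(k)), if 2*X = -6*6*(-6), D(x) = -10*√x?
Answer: 30132 - 2790*I*√5 ≈ 30132.0 - 6238.6*I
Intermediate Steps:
X = 108 (X = (-6*6*(-6))/2 = (-36*(-6))/2 = (½)*216 = 108)
k = 9 (k = -1*(-9) = 9)
(X + D(-5))*(270 + u(k)) = (108 - 10*I*√5)*(270 + 9) = (108 - 10*I*√5)*279 = 30132 - 2790*I*√5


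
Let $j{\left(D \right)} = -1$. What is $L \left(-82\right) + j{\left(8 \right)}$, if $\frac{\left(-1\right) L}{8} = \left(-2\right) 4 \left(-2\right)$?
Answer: $10495$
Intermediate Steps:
$L = -128$ ($L = - 8 \left(-2\right) 4 \left(-2\right) = - 8 \left(\left(-8\right) \left(-2\right)\right) = \left(-8\right) 16 = -128$)
$L \left(-82\right) + j{\left(8 \right)} = \left(-128\right) \left(-82\right) - 1 = 10496 - 1 = 10495$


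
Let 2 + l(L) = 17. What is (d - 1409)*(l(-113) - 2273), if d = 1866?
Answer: -1031906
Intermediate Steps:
l(L) = 15 (l(L) = -2 + 17 = 15)
(d - 1409)*(l(-113) - 2273) = (1866 - 1409)*(15 - 2273) = 457*(-2258) = -1031906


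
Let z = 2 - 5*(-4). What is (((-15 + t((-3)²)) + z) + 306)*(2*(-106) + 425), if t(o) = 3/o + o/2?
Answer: 135397/2 ≈ 67699.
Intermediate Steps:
z = 22 (z = 2 + 20 = 22)
t(o) = o/2 + 3/o (t(o) = 3/o + o*(½) = 3/o + o/2 = o/2 + 3/o)
(((-15 + t((-3)²)) + z) + 306)*(2*(-106) + 425) = (((-15 + ((½)*(-3)² + 3/((-3)²))) + 22) + 306)*(2*(-106) + 425) = (((-15 + ((½)*9 + 3/9)) + 22) + 306)*(-212 + 425) = (((-15 + (9/2 + 3*(⅑))) + 22) + 306)*213 = (((-15 + (9/2 + ⅓)) + 22) + 306)*213 = (((-15 + 29/6) + 22) + 306)*213 = ((-61/6 + 22) + 306)*213 = (71/6 + 306)*213 = (1907/6)*213 = 135397/2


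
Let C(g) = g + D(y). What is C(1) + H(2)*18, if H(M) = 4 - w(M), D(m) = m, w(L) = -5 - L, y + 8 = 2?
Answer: 193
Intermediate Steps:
y = -6 (y = -8 + 2 = -6)
H(M) = 9 + M (H(M) = 4 - (-5 - M) = 4 + (5 + M) = 9 + M)
C(g) = -6 + g (C(g) = g - 6 = -6 + g)
C(1) + H(2)*18 = (-6 + 1) + (9 + 2)*18 = -5 + 11*18 = -5 + 198 = 193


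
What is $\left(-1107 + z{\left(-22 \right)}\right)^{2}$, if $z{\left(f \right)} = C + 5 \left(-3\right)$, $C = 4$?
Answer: $1249924$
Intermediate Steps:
$z{\left(f \right)} = -11$ ($z{\left(f \right)} = 4 + 5 \left(-3\right) = 4 - 15 = -11$)
$\left(-1107 + z{\left(-22 \right)}\right)^{2} = \left(-1107 - 11\right)^{2} = \left(-1118\right)^{2} = 1249924$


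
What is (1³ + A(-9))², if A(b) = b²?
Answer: 6724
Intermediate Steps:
(1³ + A(-9))² = (1³ + (-9)²)² = (1 + 81)² = 82² = 6724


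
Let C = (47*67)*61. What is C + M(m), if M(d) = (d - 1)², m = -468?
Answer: 412050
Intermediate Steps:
C = 192089 (C = 3149*61 = 192089)
M(d) = (-1 + d)²
C + M(m) = 192089 + (-1 - 468)² = 192089 + (-469)² = 192089 + 219961 = 412050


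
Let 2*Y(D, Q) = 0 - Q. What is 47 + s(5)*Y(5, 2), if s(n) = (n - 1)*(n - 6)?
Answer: 51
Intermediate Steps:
Y(D, Q) = -Q/2 (Y(D, Q) = (0 - Q)/2 = (-Q)/2 = -Q/2)
s(n) = (-1 + n)*(-6 + n)
47 + s(5)*Y(5, 2) = 47 + (6 + 5² - 7*5)*(-½*2) = 47 + (6 + 25 - 35)*(-1) = 47 - 4*(-1) = 47 + 4 = 51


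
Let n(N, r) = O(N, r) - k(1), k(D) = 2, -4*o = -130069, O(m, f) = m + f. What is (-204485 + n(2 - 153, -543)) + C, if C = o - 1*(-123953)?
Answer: -194843/4 ≈ -48711.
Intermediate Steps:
O(m, f) = f + m
o = 130069/4 (o = -¼*(-130069) = 130069/4 ≈ 32517.)
n(N, r) = -2 + N + r (n(N, r) = (r + N) - 1*2 = (N + r) - 2 = -2 + N + r)
C = 625881/4 (C = 130069/4 - 1*(-123953) = 130069/4 + 123953 = 625881/4 ≈ 1.5647e+5)
(-204485 + n(2 - 153, -543)) + C = (-204485 + (-2 + (2 - 153) - 543)) + 625881/4 = (-204485 + (-2 - 151 - 543)) + 625881/4 = (-204485 - 696) + 625881/4 = -205181 + 625881/4 = -194843/4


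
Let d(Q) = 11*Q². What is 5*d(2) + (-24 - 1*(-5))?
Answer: 201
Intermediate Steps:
5*d(2) + (-24 - 1*(-5)) = 5*(11*2²) + (-24 - 1*(-5)) = 5*(11*4) + (-24 + 5) = 5*44 - 19 = 220 - 19 = 201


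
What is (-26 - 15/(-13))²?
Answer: 104329/169 ≈ 617.33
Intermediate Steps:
(-26 - 15/(-13))² = (-26 - 15*(-1/13))² = (-26 + 15/13)² = (-323/13)² = 104329/169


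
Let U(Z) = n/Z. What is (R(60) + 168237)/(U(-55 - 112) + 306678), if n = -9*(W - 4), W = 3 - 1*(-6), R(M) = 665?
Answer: 28206634/51215271 ≈ 0.55075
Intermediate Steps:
W = 9 (W = 3 + 6 = 9)
n = -45 (n = -9*(9 - 4) = -9*5 = -45)
U(Z) = -45/Z
(R(60) + 168237)/(U(-55 - 112) + 306678) = (665 + 168237)/(-45/(-55 - 112) + 306678) = 168902/(-45/(-167) + 306678) = 168902/(-45*(-1/167) + 306678) = 168902/(45/167 + 306678) = 168902/(51215271/167) = 168902*(167/51215271) = 28206634/51215271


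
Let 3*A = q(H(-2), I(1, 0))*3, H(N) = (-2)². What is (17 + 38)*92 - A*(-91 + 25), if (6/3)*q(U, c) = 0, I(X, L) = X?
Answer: 5060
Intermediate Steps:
H(N) = 4
q(U, c) = 0 (q(U, c) = (½)*0 = 0)
A = 0 (A = (0*3)/3 = (⅓)*0 = 0)
(17 + 38)*92 - A*(-91 + 25) = (17 + 38)*92 - 0*(-91 + 25) = 55*92 - 0*(-66) = 5060 - 1*0 = 5060 + 0 = 5060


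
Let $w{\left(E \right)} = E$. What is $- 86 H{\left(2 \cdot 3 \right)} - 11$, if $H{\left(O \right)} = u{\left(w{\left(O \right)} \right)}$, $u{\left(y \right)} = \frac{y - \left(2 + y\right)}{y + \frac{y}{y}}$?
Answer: $\frac{95}{7} \approx 13.571$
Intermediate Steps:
$u{\left(y \right)} = - \frac{2}{1 + y}$ ($u{\left(y \right)} = - \frac{2}{y + 1} = - \frac{2}{1 + y}$)
$H{\left(O \right)} = - \frac{2}{1 + O}$
$- 86 H{\left(2 \cdot 3 \right)} - 11 = - 86 \left(- \frac{2}{1 + 2 \cdot 3}\right) - 11 = - 86 \left(- \frac{2}{1 + 6}\right) - 11 = - 86 \left(- \frac{2}{7}\right) - 11 = - 86 \left(\left(-2\right) \frac{1}{7}\right) - 11 = \left(-86\right) \left(- \frac{2}{7}\right) - 11 = \frac{172}{7} - 11 = \frac{95}{7}$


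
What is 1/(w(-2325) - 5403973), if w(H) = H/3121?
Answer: -3121/16865802058 ≈ -1.8505e-7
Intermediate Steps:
w(H) = H/3121 (w(H) = H*(1/3121) = H/3121)
1/(w(-2325) - 5403973) = 1/((1/3121)*(-2325) - 5403973) = 1/(-2325/3121 - 5403973) = 1/(-16865802058/3121) = -3121/16865802058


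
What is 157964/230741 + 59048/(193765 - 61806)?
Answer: 2027621532/1791079507 ≈ 1.1321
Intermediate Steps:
157964/230741 + 59048/(193765 - 61806) = 157964*(1/230741) + 59048/131959 = 9292/13573 + 59048*(1/131959) = 9292/13573 + 59048/131959 = 2027621532/1791079507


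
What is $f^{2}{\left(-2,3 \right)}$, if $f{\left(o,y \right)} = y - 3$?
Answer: $0$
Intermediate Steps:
$f{\left(o,y \right)} = -3 + y$ ($f{\left(o,y \right)} = y - 3 = -3 + y$)
$f^{2}{\left(-2,3 \right)} = \left(-3 + 3\right)^{2} = 0^{2} = 0$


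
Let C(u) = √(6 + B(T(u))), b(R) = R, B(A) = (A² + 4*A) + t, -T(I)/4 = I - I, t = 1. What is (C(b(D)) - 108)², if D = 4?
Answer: (108 - √7)² ≈ 11100.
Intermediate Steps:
T(I) = 0 (T(I) = -4*(I - I) = -4*0 = 0)
B(A) = 1 + A² + 4*A (B(A) = (A² + 4*A) + 1 = 1 + A² + 4*A)
C(u) = √7 (C(u) = √(6 + (1 + 0² + 4*0)) = √(6 + (1 + 0 + 0)) = √(6 + 1) = √7)
(C(b(D)) - 108)² = (√7 - 108)² = (-108 + √7)²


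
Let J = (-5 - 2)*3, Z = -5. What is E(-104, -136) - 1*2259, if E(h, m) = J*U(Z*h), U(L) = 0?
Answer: -2259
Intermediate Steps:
J = -21 (J = -7*3 = -21)
E(h, m) = 0 (E(h, m) = -21*0 = 0)
E(-104, -136) - 1*2259 = 0 - 1*2259 = 0 - 2259 = -2259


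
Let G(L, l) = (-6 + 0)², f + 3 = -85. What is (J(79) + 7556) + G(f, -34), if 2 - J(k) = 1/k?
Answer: 599925/79 ≈ 7594.0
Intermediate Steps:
f = -88 (f = -3 - 85 = -88)
G(L, l) = 36 (G(L, l) = (-6)² = 36)
J(k) = 2 - 1/k
(J(79) + 7556) + G(f, -34) = ((2 - 1/79) + 7556) + 36 = (157/79 + 7556) + 36 = 597081/79 + 36 = 599925/79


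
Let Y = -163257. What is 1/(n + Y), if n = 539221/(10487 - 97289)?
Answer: -86802/14171573335 ≈ -6.1251e-6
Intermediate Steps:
n = -539221/86802 (n = 539221/(-86802) = 539221*(-1/86802) = -539221/86802 ≈ -6.2121)
1/(n + Y) = 1/(-539221/86802 - 163257) = 1/(-14171573335/86802) = -86802/14171573335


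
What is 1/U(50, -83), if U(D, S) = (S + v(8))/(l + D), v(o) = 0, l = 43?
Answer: -93/83 ≈ -1.1205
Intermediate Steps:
U(D, S) = S/(43 + D) (U(D, S) = (S + 0)/(43 + D) = S/(43 + D))
1/U(50, -83) = 1/(-83/(43 + 50)) = 1/(-83/93) = -93/83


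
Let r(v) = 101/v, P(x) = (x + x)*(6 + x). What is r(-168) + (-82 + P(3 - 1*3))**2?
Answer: 1129531/168 ≈ 6723.4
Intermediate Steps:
P(x) = 2*x*(6 + x) (P(x) = (2*x)*(6 + x) = 2*x*(6 + x))
r(-168) + (-82 + P(3 - 1*3))**2 = 101/(-168) + (-82 + 2*(3 - 1*3)*(6 + (3 - 1*3)))**2 = 101*(-1/168) + (-82 + 2*(3 - 3)*(6 + (3 - 3)))**2 = -101/168 + (-82 + 2*0*(6 + 0))**2 = -101/168 + (-82 + 2*0*6)**2 = -101/168 + (-82 + 0)**2 = -101/168 + (-82)**2 = -101/168 + 6724 = 1129531/168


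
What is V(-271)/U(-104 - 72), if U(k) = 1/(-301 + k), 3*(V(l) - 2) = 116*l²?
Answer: -1354546758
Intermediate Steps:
V(l) = 2 + 116*l²/3 (V(l) = 2 + (116*l²)/3 = 2 + 116*l²/3)
V(-271)/U(-104 - 72) = (2 + (116/3)*(-271)²)/(1/(-301 + (-104 - 72))) = (2 + (116/3)*73441)/(1/(-301 - 176)) = (2 + 8519156/3)/(1/(-477)) = 8519162/(3*(-1/477)) = (8519162/3)*(-477) = -1354546758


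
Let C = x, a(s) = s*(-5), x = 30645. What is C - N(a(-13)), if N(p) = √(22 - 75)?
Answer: 30645 - I*√53 ≈ 30645.0 - 7.2801*I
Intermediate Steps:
a(s) = -5*s
N(p) = I*√53 (N(p) = √(-53) = I*√53)
C = 30645
C - N(a(-13)) = 30645 - I*√53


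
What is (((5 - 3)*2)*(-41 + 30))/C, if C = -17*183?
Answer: 44/3111 ≈ 0.014143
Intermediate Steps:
C = -3111
(((5 - 3)*2)*(-41 + 30))/C = (((5 - 3)*2)*(-41 + 30))/(-3111) = ((2*2)*(-11))*(-1/3111) = (4*(-11))*(-1/3111) = -44*(-1/3111) = 44/3111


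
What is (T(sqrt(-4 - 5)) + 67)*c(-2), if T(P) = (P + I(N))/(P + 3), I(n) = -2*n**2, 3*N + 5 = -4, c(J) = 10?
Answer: 645 + 35*I ≈ 645.0 + 35.0*I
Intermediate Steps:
N = -3 (N = -5/3 + (1/3)*(-4) = -5/3 - 4/3 = -3)
T(P) = (-18 + P)/(3 + P) (T(P) = (P - 2*(-3)**2)/(P + 3) = (P - 2*9)/(3 + P) = (P - 18)/(3 + P) = (-18 + P)/(3 + P))
(T(sqrt(-4 - 5)) + 67)*c(-2) = ((-18 + sqrt(-4 - 5))/(3 + sqrt(-4 - 5)) + 67)*10 = ((-18 + sqrt(-9))/(3 + sqrt(-9)) + 67)*10 = ((-18 + 3*I)/(3 + 3*I) + 67)*10 = (((3 - 3*I)/18)*(-18 + 3*I) + 67)*10 = ((-18 + 3*I)*(3 - 3*I)/18 + 67)*10 = (67 + (-18 + 3*I)*(3 - 3*I)/18)*10 = 670 + 5*(-18 + 3*I)*(3 - 3*I)/9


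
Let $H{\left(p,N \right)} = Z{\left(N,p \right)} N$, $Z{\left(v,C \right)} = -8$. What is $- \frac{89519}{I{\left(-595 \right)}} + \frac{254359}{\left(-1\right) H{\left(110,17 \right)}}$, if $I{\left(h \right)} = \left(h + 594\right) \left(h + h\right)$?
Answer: $\frac{502617}{280} \approx 1795.1$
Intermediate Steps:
$I{\left(h \right)} = 2 h \left(594 + h\right)$ ($I{\left(h \right)} = \left(594 + h\right) 2 h = 2 h \left(594 + h\right)$)
$H{\left(p,N \right)} = - 8 N$
$- \frac{89519}{I{\left(-595 \right)}} + \frac{254359}{\left(-1\right) H{\left(110,17 \right)}} = - \frac{89519}{2 \left(-595\right) \left(594 - 595\right)} + \frac{254359}{\left(-1\right) \left(\left(-8\right) 17\right)} = - \frac{89519}{2 \left(-595\right) \left(-1\right)} + \frac{254359}{\left(-1\right) \left(-136\right)} = - \frac{89519}{1190} + \frac{254359}{136} = \frac{502617}{280}$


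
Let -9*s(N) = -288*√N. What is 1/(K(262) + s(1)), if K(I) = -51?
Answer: -1/19 ≈ -0.052632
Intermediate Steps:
s(N) = 32*√N (s(N) = -(-32)*√N = 32*√N)
1/(K(262) + s(1)) = 1/(-51 + 32*√1) = 1/(-51 + 32*1) = 1/(-51 + 32) = 1/(-19) = -1/19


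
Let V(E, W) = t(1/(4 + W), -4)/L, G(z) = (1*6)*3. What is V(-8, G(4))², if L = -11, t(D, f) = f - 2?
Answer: 36/121 ≈ 0.29752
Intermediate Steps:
t(D, f) = -2 + f
G(z) = 18 (G(z) = 6*3 = 18)
V(E, W) = 6/11 (V(E, W) = (-2 - 4)/(-11) = -6*(-1/11) = 6/11)
V(-8, G(4))² = (6/11)² = 36/121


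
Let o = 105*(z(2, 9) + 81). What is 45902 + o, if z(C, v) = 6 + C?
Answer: 55247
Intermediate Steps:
o = 9345 (o = 105*((6 + 2) + 81) = 105*(8 + 81) = 105*89 = 9345)
45902 + o = 45902 + 9345 = 55247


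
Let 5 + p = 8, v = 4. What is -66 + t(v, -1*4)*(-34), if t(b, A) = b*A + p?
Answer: 376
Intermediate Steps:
p = 3 (p = -5 + 8 = 3)
t(b, A) = 3 + A*b (t(b, A) = b*A + 3 = A*b + 3 = 3 + A*b)
-66 + t(v, -1*4)*(-34) = -66 + (3 - 1*4*4)*(-34) = -66 + (3 - 4*4)*(-34) = -66 + (3 - 16)*(-34) = -66 - 13*(-34) = -66 + 442 = 376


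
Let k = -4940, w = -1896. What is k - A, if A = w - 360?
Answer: -2684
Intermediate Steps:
A = -2256 (A = -1896 - 360 = -2256)
k - A = -4940 - 1*(-2256) = -4940 + 2256 = -2684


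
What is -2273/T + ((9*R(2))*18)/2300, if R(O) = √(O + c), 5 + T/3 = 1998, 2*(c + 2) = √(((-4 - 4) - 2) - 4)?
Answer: -2273/5979 + 81*2^(¾)*7^(¼)*√I/2300 ≈ -0.31204 + 0.068122*I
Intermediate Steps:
c = -2 + I*√14/2 (c = -2 + √(((-4 - 4) - 2) - 4)/2 = -2 + √((-8 - 2) - 4)/2 = -2 + √(-10 - 4)/2 = -2 + √(-14)/2 = -2 + (I*√14)/2 = -2 + I*√14/2 ≈ -2.0 + 1.8708*I)
T = 5979 (T = -15 + 3*1998 = -15 + 5994 = 5979)
R(O) = √(-2 + O + I*√14/2) (R(O) = √(O + (-2 + I*√14/2)) = √(-2 + O + I*√14/2))
-2273/T + ((9*R(2))*18)/2300 = -2273/5979 + ((9*(√(-8 + 4*2 + 2*I*√14)/2))*18)/2300 = -2273*1/5979 + ((9*(√(-8 + 8 + 2*I*√14)/2))*18)*(1/2300) = -2273/5979 + ((9*(√(2*I*√14)/2))*18)*(1/2300) = -2273/5979 + ((9*((2^(¾)*7^(¼)*√I)/2))*18)*(1/2300) = -2273/5979 + ((9*(2^(¾)*7^(¼)*√I/2))*18)*(1/2300) = -2273/5979 + ((9*2^(¾)*7^(¼)*√I/2)*18)*(1/2300) = -2273/5979 + (81*2^(¾)*7^(¼)*√I)*(1/2300) = -2273/5979 + 81*2^(¾)*7^(¼)*√I/2300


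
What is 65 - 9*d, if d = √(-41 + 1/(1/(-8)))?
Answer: 65 - 63*I ≈ 65.0 - 63.0*I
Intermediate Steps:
d = 7*I (d = √(-41 + 1/(-⅛)) = √(-41 - 8) = √(-49) = 7*I ≈ 7.0*I)
65 - 9*d = 65 - 63*I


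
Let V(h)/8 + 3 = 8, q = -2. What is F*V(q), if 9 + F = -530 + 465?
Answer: -2960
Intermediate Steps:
V(h) = 40 (V(h) = -24 + 8*8 = -24 + 64 = 40)
F = -74 (F = -9 + (-530 + 465) = -9 - 65 = -74)
F*V(q) = -74*40 = -2960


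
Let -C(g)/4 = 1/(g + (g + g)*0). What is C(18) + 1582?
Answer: 14236/9 ≈ 1581.8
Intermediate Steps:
C(g) = -4/g (C(g) = -4/(g + (g + g)*0) = -4/(g + (2*g)*0) = -4/(g + 0) = -4/g)
C(18) + 1582 = -4/18 + 1582 = -4*1/18 + 1582 = -2/9 + 1582 = 14236/9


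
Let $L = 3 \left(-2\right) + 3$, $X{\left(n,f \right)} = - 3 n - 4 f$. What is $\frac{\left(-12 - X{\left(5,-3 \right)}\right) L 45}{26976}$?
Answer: $\frac{405}{8992} \approx 0.04504$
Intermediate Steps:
$X{\left(n,f \right)} = - 4 f - 3 n$
$L = -3$ ($L = -6 + 3 = -3$)
$\frac{\left(-12 - X{\left(5,-3 \right)}\right) L 45}{26976} = \frac{\left(-12 - \left(\left(-4\right) \left(-3\right) - 15\right)\right) \left(-3\right) 45}{26976} = \left(-12 - \left(12 - 15\right)\right) \left(-3\right) 45 \cdot \frac{1}{26976} = \left(-12 - -3\right) \left(-3\right) 45 \cdot \frac{1}{26976} = \left(-12 + 3\right) \left(-3\right) 45 \cdot \frac{1}{26976} = \left(-9\right) \left(-3\right) 45 \cdot \frac{1}{26976} = 27 \cdot 45 \cdot \frac{1}{26976} = 1215 \cdot \frac{1}{26976} = \frac{405}{8992}$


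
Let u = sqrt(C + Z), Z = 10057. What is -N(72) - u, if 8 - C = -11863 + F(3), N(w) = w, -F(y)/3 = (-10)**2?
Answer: -72 - 2*sqrt(5557) ≈ -221.09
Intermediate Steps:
F(y) = -300 (F(y) = -3*(-10)**2 = -3*100 = -300)
C = 12171 (C = 8 - (-11863 - 300) = 8 - 1*(-12163) = 8 + 12163 = 12171)
u = 2*sqrt(5557) (u = sqrt(12171 + 10057) = sqrt(22228) = 2*sqrt(5557) ≈ 149.09)
-N(72) - u = -1*72 - 2*sqrt(5557) = -72 - 2*sqrt(5557)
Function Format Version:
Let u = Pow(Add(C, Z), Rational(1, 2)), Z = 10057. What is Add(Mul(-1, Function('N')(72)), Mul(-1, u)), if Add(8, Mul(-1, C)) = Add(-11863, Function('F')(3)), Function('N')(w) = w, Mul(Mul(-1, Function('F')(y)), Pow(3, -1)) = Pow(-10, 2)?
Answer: Add(-72, Mul(-2, Pow(5557, Rational(1, 2)))) ≈ -221.09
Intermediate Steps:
Function('F')(y) = -300 (Function('F')(y) = Mul(-3, Pow(-10, 2)) = Mul(-3, 100) = -300)
C = 12171 (C = Add(8, Mul(-1, Add(-11863, -300))) = Add(8, Mul(-1, -12163)) = Add(8, 12163) = 12171)
u = Mul(2, Pow(5557, Rational(1, 2))) (u = Pow(Add(12171, 10057), Rational(1, 2)) = Pow(22228, Rational(1, 2)) = Mul(2, Pow(5557, Rational(1, 2))) ≈ 149.09)
Add(Mul(-1, Function('N')(72)), Mul(-1, u)) = Add(Mul(-1, 72), Mul(-1, Mul(2, Pow(5557, Rational(1, 2))))) = Add(-72, Mul(-2, Pow(5557, Rational(1, 2))))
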